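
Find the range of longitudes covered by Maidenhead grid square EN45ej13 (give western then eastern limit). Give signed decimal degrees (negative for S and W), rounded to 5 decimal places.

-91.65833, -91.65000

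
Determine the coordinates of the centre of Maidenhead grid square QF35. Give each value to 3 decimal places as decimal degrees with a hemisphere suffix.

Field Q=16, F=5: +16·20° lon, +5·10° lat → SW at lon 140°, lat -40°.
Square 3, 5: +3·2° lon, +5·1° lat → SW at lon 146°, lat -35°.
Cell spans 2° lon × 1° lat. Centre is SW corner plus half of each.
latitude 34.500° S, longitude 147.000° E.

34.500° S, 147.000° E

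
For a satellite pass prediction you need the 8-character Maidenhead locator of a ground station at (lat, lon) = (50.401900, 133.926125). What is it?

Offset from 180°W / 90°S: lon 313.92613°, lat 140.40190°.
Field (20°×10°, letters A–R): lon ⌊313.92613/20⌋ = 15 → P; lat ⌊140.40190/10⌋ = 14 → O.
Square (2°×1°, digits 0–9): lon ⌊13.92613/2⌋ = 6; lat ⌊0.40190/1⌋ = 0.
Subsquare (5′×2.5′, letters a–x): lon ⌊1.92613/0.0833333⌋ = 23 → x; lat ⌊0.40190/0.0416667⌋ = 9 → j.
Extended square (30″×15″, digits 0–9): lon ⌊0.00946/0.00833333⌋ = 1; lat ⌊0.02690/0.00416667⌋ = 6.

PO60xj16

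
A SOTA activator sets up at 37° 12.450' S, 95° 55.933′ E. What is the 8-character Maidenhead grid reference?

NF72xt10

Add 180° to longitude and 90° to latitude: 275.93222, 52.79250.
Field: lon ⌊275.93222/20⌋ = 13 → N; lat ⌊52.79250/10⌋ = 5 → F.
Square: lon ⌊15.93222/2⌋ = 7; lat ⌊2.79250/1⌋ = 2.
Subsquare: lon ⌊1.93222/0.0833333⌋ = 23 → x; lat ⌊0.79250/0.0416667⌋ = 19 → t.
Extended square: lon ⌊0.01555/0.00833333⌋ = 1; lat ⌊0.00083/0.00416667⌋ = 0.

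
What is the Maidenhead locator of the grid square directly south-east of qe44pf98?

QE44qf07

Longitude extended square 9; +1 → 10, wraps to 0, carry into subsquare.
Longitude subsquare p = 15; +1 → 16 = q.
Latitude extended square 8; −1 → 7.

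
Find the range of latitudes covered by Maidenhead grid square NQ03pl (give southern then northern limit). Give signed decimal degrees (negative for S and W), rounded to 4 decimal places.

73.4583, 73.5000

Field N=13, Q=16: +13·20° lon, +16·10° lat → SW at lon 80°, lat 70°.
Square 0, 3: +0·2° lon, +3·1° lat → SW at lon 80°, lat 73°.
Subsquare p=15, l=11: +15·0.0833333° lon, +11·0.0416667° lat → SW at lon 81.25°, lat 73.4583°.
Cell spans 0.0833333° lon × 0.0416667° lat.
south 73.4583, north 73.5000.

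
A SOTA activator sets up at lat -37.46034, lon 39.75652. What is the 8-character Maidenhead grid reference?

KF92vm09

Offset from 180°W / 90°S: lon 219.75652°, lat 52.53966°.
Field (20°×10°, letters A–R): 219.75652/20 → 10 → K, 52.53966/10 → 5 → F; chars KF.
Square (2°×1°, digits 0–9): 19.75652/2 → 9, 2.53966/1 → 2; chars 92.
Subsquare (5′×2.5′, letters a–x): 1.75652/0.0833333 → 21 → v, 0.53966/0.0416667 → 12 → m; chars vm.
Extended square (30″×15″, digits 0–9): 0.00652/0.00833333 → 0, 0.03966/0.00416667 → 9; chars 09.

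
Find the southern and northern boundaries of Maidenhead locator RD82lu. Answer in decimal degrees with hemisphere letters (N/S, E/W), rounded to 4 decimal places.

57.1667° S, 57.1250° S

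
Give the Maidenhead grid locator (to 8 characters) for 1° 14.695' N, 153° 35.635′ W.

BJ31ef88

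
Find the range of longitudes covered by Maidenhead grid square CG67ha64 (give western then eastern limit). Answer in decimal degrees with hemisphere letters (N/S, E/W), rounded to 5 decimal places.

127.36667° W, 127.35833° W

Field C=2, G=6: +2·20° lon, +6·10° lat → SW at lon -140°, lat -30°.
Square 6, 7: +6·2° lon, +7·1° lat → SW at lon -128°, lat -23°.
Subsquare h=7, a=0: +7·0.0833333° lon, +0·0.0416667° lat → SW at lon -127.417°, lat -23°.
Extended square 6, 4: +6·0.00833333° lon, +4·0.00416667° lat → SW at lon -127.367°, lat -22.9833°.
Cell spans 0.00833333° lon × 0.00416667° lat.
west 127.36667° W, east 127.35833° W.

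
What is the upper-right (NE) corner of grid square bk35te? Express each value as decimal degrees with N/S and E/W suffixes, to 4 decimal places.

15.2083° N, 152.3333° W

Field B=1, K=10: +1·20° lon, +10·10° lat → SW at lon -160°, lat 10°.
Square 3, 5: +3·2° lon, +5·1° lat → SW at lon -154°, lat 15°.
Subsquare t=19, e=4: +19·0.0833333° lon, +4·0.0416667° lat → SW at lon -152.417°, lat 15.1667°.
Cell spans 0.0833333° lon × 0.0416667° lat. NE corner is SW corner plus one full cell.
latitude 15.2083° N, longitude 152.3333° W.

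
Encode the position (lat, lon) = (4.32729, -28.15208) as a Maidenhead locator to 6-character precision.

Add 180° to longitude and 90° to latitude: 151.8479, 94.3273.
Field: lon ⌊151.8479/20⌋ = 7 → H; lat ⌊94.3273/10⌋ = 9 → J.
Square: lon ⌊11.8479/2⌋ = 5; lat ⌊4.3273/1⌋ = 4.
Subsquare: lon ⌊1.8479/0.0833333⌋ = 22 → w; lat ⌊0.3273/0.0416667⌋ = 7 → h.

HJ54wh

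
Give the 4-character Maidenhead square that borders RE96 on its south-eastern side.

Longitude square 9; +1 → 10, wraps to 0, carry into field.
Longitude field R = 17; +1 → 18, wraps to 0 = A, wrapping around the antimeridian.
Latitude square 6; −1 → 5.

AE05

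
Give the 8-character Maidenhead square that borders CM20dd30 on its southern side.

CM20dc39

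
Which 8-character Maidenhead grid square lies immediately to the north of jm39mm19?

JM39mn10

Latitude extended square 9; +1 → 10, wraps to 0, carry into subsquare.
Latitude subsquare m = 12; +1 → 13 = n.
The longitude characters are unchanged.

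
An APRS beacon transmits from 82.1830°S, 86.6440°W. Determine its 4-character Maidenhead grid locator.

Offset from 180°W / 90°S: lon 93.36°, lat 7.82°.
Field: 93.36/20 → 4 → E, 7.82/10 → 0 → A; chars EA.
Square: 13.36/2 → 6, 7.82/1 → 7; chars 67.

EA67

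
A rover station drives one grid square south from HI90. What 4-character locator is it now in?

Latitude square 0; −1 → -1, wraps to 9, carry into field.
Latitude field I = 8; −1 → 7 = H.
The longitude characters are unchanged.

HH99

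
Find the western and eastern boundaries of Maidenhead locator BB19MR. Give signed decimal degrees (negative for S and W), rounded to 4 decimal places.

-157.0000, -156.9167

Field B=1, B=1: +1·20° lon, +1·10° lat → SW at lon -160°, lat -80°.
Square 1, 9: +1·2° lon, +9·1° lat → SW at lon -158°, lat -71°.
Subsquare m=12, r=17: +12·0.0833333° lon, +17·0.0416667° lat → SW at lon -157°, lat -70.2917°.
Cell spans 0.0833333° lon × 0.0416667° lat.
west -157.0000, east -156.9167.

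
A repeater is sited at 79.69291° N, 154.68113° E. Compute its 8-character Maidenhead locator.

Add 180° to longitude and 90° to latitude: 334.68113, 169.69291.
Field: lon ⌊334.68113/20⌋ = 16 → Q; lat ⌊169.69291/10⌋ = 16 → Q.
Square: lon ⌊14.68113/2⌋ = 7; lat ⌊9.69291/1⌋ = 9.
Subsquare: lon ⌊0.68113/0.0833333⌋ = 8 → i; lat ⌊0.69291/0.0416667⌋ = 16 → q.
Extended square: lon ⌊0.01446/0.00833333⌋ = 1; lat ⌊0.02624/0.00416667⌋ = 6.

QQ79iq16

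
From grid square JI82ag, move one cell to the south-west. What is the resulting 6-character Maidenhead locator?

JI72xf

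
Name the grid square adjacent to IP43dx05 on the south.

Latitude extended square 5; −1 → 4.
The longitude characters are unchanged.

IP43dx04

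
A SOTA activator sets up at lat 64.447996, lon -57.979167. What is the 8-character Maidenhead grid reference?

GP14ak27

Offset from 180°W / 90°S: lon 122.02083°, lat 154.44800°.
Field: 122.02083/20 → 6 → G, 154.44800/10 → 15 → P; chars GP.
Square: 2.02083/2 → 1, 4.44800/1 → 4; chars 14.
Subsquare: 0.02083/0.0833333 → 0 → a, 0.44800/0.0416667 → 10 → k; chars ak.
Extended square: 0.02083/0.00833333 → 2, 0.03133/0.00416667 → 7; chars 27.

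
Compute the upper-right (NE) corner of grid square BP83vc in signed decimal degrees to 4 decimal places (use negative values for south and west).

Field B=1, P=15: +1·20° lon, +15·10° lat → SW at lon -160°, lat 60°.
Square 8, 3: +8·2° lon, +3·1° lat → SW at lon -144°, lat 63°.
Subsquare v=21, c=2: +21·0.0833333° lon, +2·0.0416667° lat → SW at lon -142.25°, lat 63.0833°.
Cell spans 0.0833333° lon × 0.0416667° lat. NE corner is SW corner plus one full cell.
latitude 63.1250, longitude -142.1667.

63.1250, -142.1667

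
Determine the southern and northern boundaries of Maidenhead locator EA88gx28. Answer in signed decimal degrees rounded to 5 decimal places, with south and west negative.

-81.00833, -81.00417

Field E=4, A=0: +4·20° lon, +0·10° lat → SW at lon -100°, lat -90°.
Square 8, 8: +8·2° lon, +8·1° lat → SW at lon -84°, lat -82°.
Subsquare g=6, x=23: +6·0.0833333° lon, +23·0.0416667° lat → SW at lon -83.5°, lat -81.0417°.
Extended square 2, 8: +2·0.00833333° lon, +8·0.00416667° lat → SW at lon -83.4833°, lat -81.0083°.
Cell spans 0.00833333° lon × 0.00416667° lat.
south -81.00833, north -81.00417.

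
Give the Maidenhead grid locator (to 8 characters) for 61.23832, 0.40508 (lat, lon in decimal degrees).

Offset from 180°W / 90°S: lon 180.40508°, lat 151.23832°.
Field: 180.40508/20 → 9 → J, 151.23832/10 → 15 → P; chars JP.
Square: 0.40508/2 → 0, 1.23832/1 → 1; chars 01.
Subsquare: 0.40508/0.0833333 → 4 → e, 0.23832/0.0416667 → 5 → f; chars ef.
Extended square: 0.07175/0.00833333 → 8, 0.02999/0.00416667 → 7; chars 87.

JP01ef87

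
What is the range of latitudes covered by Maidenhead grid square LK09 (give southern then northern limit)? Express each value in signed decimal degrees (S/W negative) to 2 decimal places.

Field L=11, K=10: +11·20° lon, +10·10° lat → SW at lon 40°, lat 10°.
Square 0, 9: +0·2° lon, +9·1° lat → SW at lon 40°, lat 19°.
Cell spans 2° lon × 1° lat.
south 19.00, north 20.00.

19.00, 20.00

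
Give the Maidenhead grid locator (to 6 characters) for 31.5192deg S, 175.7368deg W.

Add 180° to longitude and 90° to latitude: 4.2632, 58.4808.
Field (20°×10°, letters A–R): lon ⌊4.2632/20⌋ = 0 → A; lat ⌊58.4808/10⌋ = 5 → F.
Square (2°×1°, digits 0–9): lon ⌊4.2632/2⌋ = 2; lat ⌊8.4808/1⌋ = 8.
Subsquare (5′×2.5′, letters a–x): lon ⌊0.2632/0.0833333⌋ = 3 → d; lat ⌊0.4808/0.0416667⌋ = 11 → l.

AF28dl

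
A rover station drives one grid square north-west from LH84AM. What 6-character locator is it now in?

LH74xn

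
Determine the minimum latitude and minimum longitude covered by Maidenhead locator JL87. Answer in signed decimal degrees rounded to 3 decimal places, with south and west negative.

27.000, 16.000

Field J=9, L=11: +9·20° lon, +11·10° lat → SW at lon 0°, lat 20°.
Square 8, 7: +8·2° lon, +7·1° lat → SW at lon 16°, lat 27°.
latitude 27.000, longitude 16.000.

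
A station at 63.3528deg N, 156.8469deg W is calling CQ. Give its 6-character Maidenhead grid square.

BP13ni

Offset from 180°W / 90°S: lon 23.1531°, lat 153.3528°.
Field (20°×10°, letters A–R): lon ⌊23.1531/20⌋ = 1 → B; lat ⌊153.3528/10⌋ = 15 → P.
Square (2°×1°, digits 0–9): lon ⌊3.1531/2⌋ = 1; lat ⌊3.3528/1⌋ = 3.
Subsquare (5′×2.5′, letters a–x): lon ⌊1.1531/0.0833333⌋ = 13 → n; lat ⌊0.3528/0.0416667⌋ = 8 → i.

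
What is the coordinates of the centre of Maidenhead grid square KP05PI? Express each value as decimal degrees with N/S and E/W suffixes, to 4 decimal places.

Field K=10, P=15: +10·20° lon, +15·10° lat → SW at lon 20°, lat 60°.
Square 0, 5: +0·2° lon, +5·1° lat → SW at lon 20°, lat 65°.
Subsquare p=15, i=8: +15·0.0833333° lon, +8·0.0416667° lat → SW at lon 21.25°, lat 65.3333°.
Cell spans 0.0833333° lon × 0.0416667° lat. Centre is SW corner plus half of each.
latitude 65.3542° N, longitude 21.2917° E.

65.3542° N, 21.2917° E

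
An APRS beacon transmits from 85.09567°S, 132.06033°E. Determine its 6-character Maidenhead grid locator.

PA64av

Shift to the Maidenhead origin (180°W, 90°S): lon 312.0603, lat 4.9043.
Field (20°×10°, letters A–R): 312.0603/20 → 15 → P, 4.9043/10 → 0 → A; chars PA.
Square (2°×1°, digits 0–9): 12.0603/2 → 6, 4.9043/1 → 4; chars 64.
Subsquare (5′×2.5′, letters a–x): 0.0603/0.0833333 → 0 → a, 0.9043/0.0416667 → 21 → v; chars av.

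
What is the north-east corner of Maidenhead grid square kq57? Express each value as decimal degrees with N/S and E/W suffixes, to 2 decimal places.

78.00° N, 32.00° E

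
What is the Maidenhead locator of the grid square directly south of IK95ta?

IK94tx

Latitude subsquare a = 0; −1 → -1, wraps to 23 = x, carry into square.
Latitude square 5; −1 → 4.
The longitude characters are unchanged.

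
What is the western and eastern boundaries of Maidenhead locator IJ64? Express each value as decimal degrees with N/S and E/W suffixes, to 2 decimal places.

8.00° W, 6.00° W

Field I=8, J=9: +8·20° lon, +9·10° lat → SW at lon -20°, lat 0°.
Square 6, 4: +6·2° lon, +4·1° lat → SW at lon -8°, lat 4°.
Cell spans 2° lon × 1° lat.
west 8.00° W, east 6.00° W.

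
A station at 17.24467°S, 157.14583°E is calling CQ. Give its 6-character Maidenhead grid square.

QH82ns

Add 180° to longitude and 90° to latitude: 337.1458, 72.7553.
Field: 337.1458/20 → 16 → Q, 72.7553/10 → 7 → H; chars QH.
Square: 17.1458/2 → 8, 2.7553/1 → 2; chars 82.
Subsquare: 1.1458/0.0833333 → 13 → n, 0.7553/0.0416667 → 18 → s; chars ns.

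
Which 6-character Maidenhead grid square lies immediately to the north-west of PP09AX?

OQ90xa

Longitude subsquare a = 0; −1 → -1, wraps to 23 = x, carry into square.
Longitude square 0; −1 → -1, wraps to 9, carry into field.
Longitude field P = 15; −1 → 14 = O.
Latitude subsquare x = 23; +1 → 24, wraps to 0 = a, carry into square.
Latitude square 9; +1 → 10, wraps to 0, carry into field.
Latitude field P = 15; +1 → 16 = Q.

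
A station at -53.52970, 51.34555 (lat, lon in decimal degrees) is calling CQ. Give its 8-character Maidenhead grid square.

Add 180° to longitude and 90° to latitude: 231.34555, 36.47030.
Field: 231.34555/20 → 11 → L, 36.47030/10 → 3 → D; chars LD.
Square: 11.34555/2 → 5, 6.47030/1 → 6; chars 56.
Subsquare: 1.34555/0.0833333 → 16 → q, 0.47030/0.0416667 → 11 → l; chars ql.
Extended square: 0.01222/0.00833333 → 1, 0.01197/0.00416667 → 2; chars 12.

LD56ql12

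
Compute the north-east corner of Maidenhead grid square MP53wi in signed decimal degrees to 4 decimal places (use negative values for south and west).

Field M=12, P=15: +12·20° lon, +15·10° lat → SW at lon 60°, lat 60°.
Square 5, 3: +5·2° lon, +3·1° lat → SW at lon 70°, lat 63°.
Subsquare w=22, i=8: +22·0.0833333° lon, +8·0.0416667° lat → SW at lon 71.8333°, lat 63.3333°.
Cell spans 0.0833333° lon × 0.0416667° lat. NE corner is SW corner plus one full cell.
latitude 63.3750, longitude 71.9167.

63.3750, 71.9167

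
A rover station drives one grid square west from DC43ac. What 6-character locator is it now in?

Longitude subsquare a = 0; −1 → -1, wraps to 23 = x, carry into square.
Longitude square 4; −1 → 3.
The latitude characters are unchanged.

DC33xc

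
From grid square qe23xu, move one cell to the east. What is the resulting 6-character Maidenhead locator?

QE33au

Longitude subsquare x = 23; +1 → 24, wraps to 0 = a, carry into square.
Longitude square 2; +1 → 3.
The latitude characters are unchanged.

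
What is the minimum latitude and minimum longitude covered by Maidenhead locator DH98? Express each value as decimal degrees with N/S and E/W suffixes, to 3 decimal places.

Field D=3, H=7: +3·20° lon, +7·10° lat → SW at lon -120°, lat -20°.
Square 9, 8: +9·2° lon, +8·1° lat → SW at lon -102°, lat -12°.
latitude 12.000° S, longitude 102.000° W.

12.000° S, 102.000° W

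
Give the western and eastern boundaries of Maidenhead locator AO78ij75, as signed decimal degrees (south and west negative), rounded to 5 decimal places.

Field A=0, O=14: +0·20° lon, +14·10° lat → SW at lon -180°, lat 50°.
Square 7, 8: +7·2° lon, +8·1° lat → SW at lon -166°, lat 58°.
Subsquare i=8, j=9: +8·0.0833333° lon, +9·0.0416667° lat → SW at lon -165.333°, lat 58.375°.
Extended square 7, 5: +7·0.00833333° lon, +5·0.00416667° lat → SW at lon -165.275°, lat 58.3958°.
Cell spans 0.00833333° lon × 0.00416667° lat.
west -165.27500, east -165.26667.

-165.27500, -165.26667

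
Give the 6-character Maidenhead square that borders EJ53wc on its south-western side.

EJ53vb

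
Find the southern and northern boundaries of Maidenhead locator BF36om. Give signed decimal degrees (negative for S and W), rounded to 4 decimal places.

Field B=1, F=5: +1·20° lon, +5·10° lat → SW at lon -160°, lat -40°.
Square 3, 6: +3·2° lon, +6·1° lat → SW at lon -154°, lat -34°.
Subsquare o=14, m=12: +14·0.0833333° lon, +12·0.0416667° lat → SW at lon -152.833°, lat -33.5°.
Cell spans 0.0833333° lon × 0.0416667° lat.
south -33.5000, north -33.4583.

-33.5000, -33.4583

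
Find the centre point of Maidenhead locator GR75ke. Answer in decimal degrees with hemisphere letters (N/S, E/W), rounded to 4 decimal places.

Field G=6, R=17: +6·20° lon, +17·10° lat → SW at lon -60°, lat 80°.
Square 7, 5: +7·2° lon, +5·1° lat → SW at lon -46°, lat 85°.
Subsquare k=10, e=4: +10·0.0833333° lon, +4·0.0416667° lat → SW at lon -45.1667°, lat 85.1667°.
Cell spans 0.0833333° lon × 0.0416667° lat. Centre is SW corner plus half of each.
latitude 85.1875° N, longitude 45.1250° W.

85.1875° N, 45.1250° W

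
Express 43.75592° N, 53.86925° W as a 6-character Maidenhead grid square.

GN33bs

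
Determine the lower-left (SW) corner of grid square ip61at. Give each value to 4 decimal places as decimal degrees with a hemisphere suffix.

Field I=8, P=15: +8·20° lon, +15·10° lat → SW at lon -20°, lat 60°.
Square 6, 1: +6·2° lon, +1·1° lat → SW at lon -8°, lat 61°.
Subsquare a=0, t=19: +0·0.0833333° lon, +19·0.0416667° lat → SW at lon -8°, lat 61.7917°.
latitude 61.7917° N, longitude 8.0000° W.

61.7917° N, 8.0000° W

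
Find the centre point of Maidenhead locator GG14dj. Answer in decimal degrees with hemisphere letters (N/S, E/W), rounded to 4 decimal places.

Field G=6, G=6: +6·20° lon, +6·10° lat → SW at lon -60°, lat -30°.
Square 1, 4: +1·2° lon, +4·1° lat → SW at lon -58°, lat -26°.
Subsquare d=3, j=9: +3·0.0833333° lon, +9·0.0416667° lat → SW at lon -57.75°, lat -25.625°.
Cell spans 0.0833333° lon × 0.0416667° lat. Centre is SW corner plus half of each.
latitude 25.6042° S, longitude 57.7083° W.

25.6042° S, 57.7083° W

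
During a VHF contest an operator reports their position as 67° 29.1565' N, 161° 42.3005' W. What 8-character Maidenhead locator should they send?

AP97dl56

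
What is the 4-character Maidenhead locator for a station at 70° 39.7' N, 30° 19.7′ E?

Offset from 180°W / 90°S: lon 210.33°, lat 160.66°.
Field: lon ⌊210.33/20⌋ = 10 → K; lat ⌊160.66/10⌋ = 16 → Q.
Square: lon ⌊10.33/2⌋ = 5; lat ⌊0.66/1⌋ = 0.

KQ50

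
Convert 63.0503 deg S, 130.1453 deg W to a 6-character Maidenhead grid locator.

Offset from 180°W / 90°S: lon 49.8547°, lat 26.9497°.
Field: 49.8547/20 → 2 → C, 26.9497/10 → 2 → C; chars CC.
Square: 9.8547/2 → 4, 6.9497/1 → 6; chars 46.
Subsquare: 1.8547/0.0833333 → 22 → w, 0.9497/0.0416667 → 22 → w; chars ww.

CC46ww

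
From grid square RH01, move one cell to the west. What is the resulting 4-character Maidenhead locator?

Longitude square 0; −1 → -1, wraps to 9, carry into field.
Longitude field R = 17; −1 → 16 = Q.
The latitude characters are unchanged.

QH91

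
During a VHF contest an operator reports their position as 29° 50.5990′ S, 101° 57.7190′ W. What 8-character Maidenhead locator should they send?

DG90ad47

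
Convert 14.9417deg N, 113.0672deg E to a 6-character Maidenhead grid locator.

OK64mw

Add 180° to longitude and 90° to latitude: 293.0672, 104.9417.
Field (20°×10°, letters A–R): 293.0672/20 → 14 → O, 104.9417/10 → 10 → K; chars OK.
Square (2°×1°, digits 0–9): 13.0672/2 → 6, 4.9417/1 → 4; chars 64.
Subsquare (5′×2.5′, letters a–x): 1.0672/0.0833333 → 12 → m, 0.9417/0.0416667 → 22 → w; chars mw.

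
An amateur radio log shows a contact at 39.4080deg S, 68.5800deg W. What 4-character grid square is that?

FF50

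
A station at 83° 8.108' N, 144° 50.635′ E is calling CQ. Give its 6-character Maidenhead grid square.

QR23kd

Shift to the Maidenhead origin (180°W, 90°S): lon 324.8439, lat 173.1351.
Field (20°×10°, letters A–R): lon ⌊324.8439/20⌋ = 16 → Q; lat ⌊173.1351/10⌋ = 17 → R.
Square (2°×1°, digits 0–9): lon ⌊4.8439/2⌋ = 2; lat ⌊3.1351/1⌋ = 3.
Subsquare (5′×2.5′, letters a–x): lon ⌊0.8439/0.0833333⌋ = 10 → k; lat ⌊0.1351/0.0416667⌋ = 3 → d.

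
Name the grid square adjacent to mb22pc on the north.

Latitude subsquare c = 2; +1 → 3 = d.
The longitude characters are unchanged.

MB22pd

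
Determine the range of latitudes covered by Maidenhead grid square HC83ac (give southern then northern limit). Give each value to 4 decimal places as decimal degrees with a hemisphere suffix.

66.9167° S, 66.8750° S

Field H=7, C=2: +7·20° lon, +2·10° lat → SW at lon -40°, lat -70°.
Square 8, 3: +8·2° lon, +3·1° lat → SW at lon -24°, lat -67°.
Subsquare a=0, c=2: +0·0.0833333° lon, +2·0.0416667° lat → SW at lon -24°, lat -66.9167°.
Cell spans 0.0833333° lon × 0.0416667° lat.
south 66.9167° S, north 66.8750° S.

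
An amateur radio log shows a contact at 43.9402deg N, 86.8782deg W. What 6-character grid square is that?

Offset from 180°W / 90°S: lon 93.1218°, lat 133.9402°.
Field: 93.1218/20 → 4 → E, 133.9402/10 → 13 → N; chars EN.
Square: 13.1218/2 → 6, 3.9402/1 → 3; chars 63.
Subsquare: 1.1218/0.0833333 → 13 → n, 0.9402/0.0416667 → 22 → w; chars nw.

EN63nw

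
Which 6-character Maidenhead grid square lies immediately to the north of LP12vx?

Latitude subsquare x = 23; +1 → 24, wraps to 0 = a, carry into square.
Latitude square 2; +1 → 3.
The longitude characters are unchanged.

LP13va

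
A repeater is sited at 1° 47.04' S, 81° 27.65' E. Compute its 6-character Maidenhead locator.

Add 180° to longitude and 90° to latitude: 261.4608, 88.2160.
Field: 261.4608/20 → 13 → N, 88.2160/10 → 8 → I; chars NI.
Square: 1.4608/2 → 0, 8.2160/1 → 8; chars 08.
Subsquare: 1.4608/0.0833333 → 17 → r, 0.2160/0.0416667 → 5 → f; chars rf.

NI08rf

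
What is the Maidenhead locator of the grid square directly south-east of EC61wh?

EC61xg

Longitude subsquare w = 22; +1 → 23 = x.
Latitude subsquare h = 7; −1 → 6 = g.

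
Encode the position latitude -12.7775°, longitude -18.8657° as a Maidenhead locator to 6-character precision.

Shift to the Maidenhead origin (180°W, 90°S): lon 161.1343, lat 77.2225.
Field: 161.1343/20 → 8 → I, 77.2225/10 → 7 → H; chars IH.
Square: 1.1343/2 → 0, 7.2225/1 → 7; chars 07.
Subsquare: 1.1343/0.0833333 → 13 → n, 0.2225/0.0416667 → 5 → f; chars nf.

IH07nf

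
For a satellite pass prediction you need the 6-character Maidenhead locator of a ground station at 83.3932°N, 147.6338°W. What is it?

BR63ej

Offset from 180°W / 90°S: lon 32.3662°, lat 173.3932°.
Field: lon ⌊32.3662/20⌋ = 1 → B; lat ⌊173.3932/10⌋ = 17 → R.
Square: lon ⌊12.3662/2⌋ = 6; lat ⌊3.3932/1⌋ = 3.
Subsquare: lon ⌊0.3662/0.0833333⌋ = 4 → e; lat ⌊0.3932/0.0416667⌋ = 9 → j.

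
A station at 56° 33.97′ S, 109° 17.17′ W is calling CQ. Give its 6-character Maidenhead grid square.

DD53ik

Offset from 180°W / 90°S: lon 70.7138°, lat 33.4338°.
Field (20°×10°, letters A–R): lon ⌊70.7138/20⌋ = 3 → D; lat ⌊33.4338/10⌋ = 3 → D.
Square (2°×1°, digits 0–9): lon ⌊10.7138/2⌋ = 5; lat ⌊3.4338/1⌋ = 3.
Subsquare (5′×2.5′, letters a–x): lon ⌊0.7138/0.0833333⌋ = 8 → i; lat ⌊0.4338/0.0416667⌋ = 10 → k.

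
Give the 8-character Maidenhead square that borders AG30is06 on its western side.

AG30hs96

Longitude extended square 0; −1 → -1, wraps to 9, carry into subsquare.
Longitude subsquare i = 8; −1 → 7 = h.
The latitude characters are unchanged.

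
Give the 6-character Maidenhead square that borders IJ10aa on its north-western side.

IJ00xb

Longitude subsquare a = 0; −1 → -1, wraps to 23 = x, carry into square.
Longitude square 1; −1 → 0.
Latitude subsquare a = 0; +1 → 1 = b.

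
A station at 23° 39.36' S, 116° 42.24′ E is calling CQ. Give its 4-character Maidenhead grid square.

OG86

Offset from 180°W / 90°S: lon 296.70°, lat 66.34°.
Field: lon ⌊296.70/20⌋ = 14 → O; lat ⌊66.34/10⌋ = 6 → G.
Square: lon ⌊16.70/2⌋ = 8; lat ⌊6.34/1⌋ = 6.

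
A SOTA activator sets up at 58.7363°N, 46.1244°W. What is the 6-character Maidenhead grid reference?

GO68wr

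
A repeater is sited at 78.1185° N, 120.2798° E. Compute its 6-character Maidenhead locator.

PQ08dc

Add 180° to longitude and 90° to latitude: 300.2798, 168.1185.
Field: 300.2798/20 → 15 → P, 168.1185/10 → 16 → Q; chars PQ.
Square: 0.2798/2 → 0, 8.1185/1 → 8; chars 08.
Subsquare: 0.2798/0.0833333 → 3 → d, 0.1185/0.0416667 → 2 → c; chars dc.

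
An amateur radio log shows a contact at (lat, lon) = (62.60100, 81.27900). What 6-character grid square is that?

NP02po

Shift to the Maidenhead origin (180°W, 90°S): lon 261.2790, lat 152.6010.
Field: 261.2790/20 → 13 → N, 152.6010/10 → 15 → P; chars NP.
Square: 1.2790/2 → 0, 2.6010/1 → 2; chars 02.
Subsquare: 1.2790/0.0833333 → 15 → p, 0.6010/0.0416667 → 14 → o; chars po.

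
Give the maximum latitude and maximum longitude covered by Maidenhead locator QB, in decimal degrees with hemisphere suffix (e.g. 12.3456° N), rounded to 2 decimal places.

Field Q=16, B=1: +16·20° lon, +1·10° lat → SW at lon 140°, lat -80°.
Cell spans 20° lon × 10° lat. NE corner is SW corner plus one full cell.
latitude 70.00° S, longitude 160.00° E.

70.00° S, 160.00° E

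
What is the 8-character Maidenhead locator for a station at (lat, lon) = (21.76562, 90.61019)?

NL51hs33

Add 180° to longitude and 90° to latitude: 270.61019, 111.76562.
Field (20°×10°, letters A–R): lon ⌊270.61019/20⌋ = 13 → N; lat ⌊111.76562/10⌋ = 11 → L.
Square (2°×1°, digits 0–9): lon ⌊10.61019/2⌋ = 5; lat ⌊1.76562/1⌋ = 1.
Subsquare (5′×2.5′, letters a–x): lon ⌊0.61019/0.0833333⌋ = 7 → h; lat ⌊0.76562/0.0416667⌋ = 18 → s.
Extended square (30″×15″, digits 0–9): lon ⌊0.02686/0.00833333⌋ = 3; lat ⌊0.01562/0.00416667⌋ = 3.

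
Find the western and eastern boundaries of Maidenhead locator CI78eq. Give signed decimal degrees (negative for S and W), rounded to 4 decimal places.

-125.6667, -125.5833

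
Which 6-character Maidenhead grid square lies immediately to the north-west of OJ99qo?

Longitude subsquare q = 16; −1 → 15 = p.
Latitude subsquare o = 14; +1 → 15 = p.

OJ99pp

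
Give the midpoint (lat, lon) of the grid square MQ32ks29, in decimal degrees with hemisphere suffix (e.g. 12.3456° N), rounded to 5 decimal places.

72.78958° N, 66.85417° E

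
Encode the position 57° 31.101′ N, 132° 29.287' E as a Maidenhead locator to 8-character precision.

PO67fm84

Offset from 180°W / 90°S: lon 312.48812°, lat 147.51835°.
Field: 312.48812/20 → 15 → P, 147.51835/10 → 14 → O; chars PO.
Square: 12.48812/2 → 6, 7.51835/1 → 7; chars 67.
Subsquare: 0.48812/0.0833333 → 5 → f, 0.51835/0.0416667 → 12 → m; chars fm.
Extended square: 0.07145/0.00833333 → 8, 0.01835/0.00416667 → 4; chars 84.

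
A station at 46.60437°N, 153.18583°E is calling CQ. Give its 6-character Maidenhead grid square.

Offset from 180°W / 90°S: lon 333.1858°, lat 136.6044°.
Field (20°×10°, letters A–R): lon ⌊333.1858/20⌋ = 16 → Q; lat ⌊136.6044/10⌋ = 13 → N.
Square (2°×1°, digits 0–9): lon ⌊13.1858/2⌋ = 6; lat ⌊6.6044/1⌋ = 6.
Subsquare (5′×2.5′, letters a–x): lon ⌊1.1858/0.0833333⌋ = 14 → o; lat ⌊0.6044/0.0416667⌋ = 14 → o.

QN66oo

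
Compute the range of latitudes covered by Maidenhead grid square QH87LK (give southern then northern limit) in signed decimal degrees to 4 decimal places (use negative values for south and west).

Field Q=16, H=7: +16·20° lon, +7·10° lat → SW at lon 140°, lat -20°.
Square 8, 7: +8·2° lon, +7·1° lat → SW at lon 156°, lat -13°.
Subsquare l=11, k=10: +11·0.0833333° lon, +10·0.0416667° lat → SW at lon 156.917°, lat -12.5833°.
Cell spans 0.0833333° lon × 0.0416667° lat.
south -12.5833, north -12.5417.

-12.5833, -12.5417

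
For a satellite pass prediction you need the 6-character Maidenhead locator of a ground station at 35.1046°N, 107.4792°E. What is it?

OM35rc

Shift to the Maidenhead origin (180°W, 90°S): lon 287.4792, lat 125.1046.
Field (20°×10°, letters A–R): lon ⌊287.4792/20⌋ = 14 → O; lat ⌊125.1046/10⌋ = 12 → M.
Square (2°×1°, digits 0–9): lon ⌊7.4792/2⌋ = 3; lat ⌊5.1046/1⌋ = 5.
Subsquare (5′×2.5′, letters a–x): lon ⌊1.4792/0.0833333⌋ = 17 → r; lat ⌊0.1046/0.0416667⌋ = 2 → c.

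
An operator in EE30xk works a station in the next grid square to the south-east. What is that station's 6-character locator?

EE40aj

Longitude subsquare x = 23; +1 → 24, wraps to 0 = a, carry into square.
Longitude square 3; +1 → 4.
Latitude subsquare k = 10; −1 → 9 = j.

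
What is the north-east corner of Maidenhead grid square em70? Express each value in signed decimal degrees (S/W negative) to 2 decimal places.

31.00, -84.00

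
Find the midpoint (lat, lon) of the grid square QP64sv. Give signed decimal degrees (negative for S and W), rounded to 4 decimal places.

64.8958, 153.5417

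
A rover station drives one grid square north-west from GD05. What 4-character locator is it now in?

FD96

Longitude square 0; −1 → -1, wraps to 9, carry into field.
Longitude field G = 6; −1 → 5 = F.
Latitude square 5; +1 → 6.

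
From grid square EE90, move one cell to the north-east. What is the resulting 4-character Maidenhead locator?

Longitude square 9; +1 → 10, wraps to 0, carry into field.
Longitude field E = 4; +1 → 5 = F.
Latitude square 0; +1 → 1.

FE01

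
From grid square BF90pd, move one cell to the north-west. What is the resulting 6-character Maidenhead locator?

Longitude subsquare p = 15; −1 → 14 = o.
Latitude subsquare d = 3; +1 → 4 = e.

BF90oe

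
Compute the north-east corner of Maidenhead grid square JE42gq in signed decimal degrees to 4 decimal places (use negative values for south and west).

-47.2917, 8.5833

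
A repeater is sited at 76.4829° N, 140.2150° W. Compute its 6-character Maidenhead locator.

BQ96vl

Add 180° to longitude and 90° to latitude: 39.7850, 166.4829.
Field: lon ⌊39.7850/20⌋ = 1 → B; lat ⌊166.4829/10⌋ = 16 → Q.
Square: lon ⌊19.7850/2⌋ = 9; lat ⌊6.4829/1⌋ = 6.
Subsquare: lon ⌊1.7850/0.0833333⌋ = 21 → v; lat ⌊0.4829/0.0416667⌋ = 11 → l.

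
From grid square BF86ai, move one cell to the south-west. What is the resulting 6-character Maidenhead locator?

BF76xh

Longitude subsquare a = 0; −1 → -1, wraps to 23 = x, carry into square.
Longitude square 8; −1 → 7.
Latitude subsquare i = 8; −1 → 7 = h.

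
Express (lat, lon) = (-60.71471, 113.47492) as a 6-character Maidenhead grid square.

Add 180° to longitude and 90° to latitude: 293.4749, 29.2853.
Field (20°×10°, letters A–R): 293.4749/20 → 14 → O, 29.2853/10 → 2 → C; chars OC.
Square (2°×1°, digits 0–9): 13.4749/2 → 6, 9.2853/1 → 9; chars 69.
Subsquare (5′×2.5′, letters a–x): 1.4749/0.0833333 → 17 → r, 0.2853/0.0416667 → 6 → g; chars rg.

OC69rg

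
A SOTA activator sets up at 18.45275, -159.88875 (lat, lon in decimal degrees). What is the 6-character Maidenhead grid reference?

BK08bk

Offset from 180°W / 90°S: lon 20.1113°, lat 108.4528°.
Field: 20.1113/20 → 1 → B, 108.4528/10 → 10 → K; chars BK.
Square: 0.1113/2 → 0, 8.4528/1 → 8; chars 08.
Subsquare: 0.1113/0.0833333 → 1 → b, 0.4528/0.0416667 → 10 → k; chars bk.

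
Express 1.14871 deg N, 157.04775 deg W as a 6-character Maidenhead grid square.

BJ11ld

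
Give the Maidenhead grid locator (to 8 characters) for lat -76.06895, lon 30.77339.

KB53jw23

Add 180° to longitude and 90° to latitude: 210.77339, 13.93105.
Field: 210.77339/20 → 10 → K, 13.93105/10 → 1 → B; chars KB.
Square: 10.77339/2 → 5, 3.93105/1 → 3; chars 53.
Subsquare: 0.77339/0.0833333 → 9 → j, 0.93105/0.0416667 → 22 → w; chars jw.
Extended square: 0.02339/0.00833333 → 2, 0.01438/0.00416667 → 3; chars 23.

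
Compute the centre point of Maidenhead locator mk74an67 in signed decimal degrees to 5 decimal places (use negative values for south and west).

Field M=12, K=10: +12·20° lon, +10·10° lat → SW at lon 60°, lat 10°.
Square 7, 4: +7·2° lon, +4·1° lat → SW at lon 74°, lat 14°.
Subsquare a=0, n=13: +0·0.0833333° lon, +13·0.0416667° lat → SW at lon 74°, lat 14.5417°.
Extended square 6, 7: +6·0.00833333° lon, +7·0.00416667° lat → SW at lon 74.05°, lat 14.5708°.
Cell spans 0.00833333° lon × 0.00416667° lat. Centre is SW corner plus half of each.
latitude 14.57292, longitude 74.05417.

14.57292, 74.05417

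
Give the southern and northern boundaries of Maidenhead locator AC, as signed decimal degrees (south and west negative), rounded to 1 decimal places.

-70.0, -60.0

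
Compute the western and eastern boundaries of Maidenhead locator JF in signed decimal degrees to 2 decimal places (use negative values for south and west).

Field J=9, F=5: +9·20° lon, +5·10° lat → SW at lon 0°, lat -40°.
Cell spans 20° lon × 10° lat.
west 0.00, east 20.00.

0.00, 20.00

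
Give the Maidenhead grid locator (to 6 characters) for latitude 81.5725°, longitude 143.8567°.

Add 180° to longitude and 90° to latitude: 323.8567, 171.5725.
Field: 323.8567/20 → 16 → Q, 171.5725/10 → 17 → R; chars QR.
Square: 3.8567/2 → 1, 1.5725/1 → 1; chars 11.
Subsquare: 1.8567/0.0833333 → 22 → w, 0.5725/0.0416667 → 13 → n; chars wn.

QR11wn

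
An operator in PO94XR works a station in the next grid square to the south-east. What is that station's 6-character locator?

QO04aq

Longitude subsquare x = 23; +1 → 24, wraps to 0 = a, carry into square.
Longitude square 9; +1 → 10, wraps to 0, carry into field.
Longitude field P = 15; +1 → 16 = Q.
Latitude subsquare r = 17; −1 → 16 = q.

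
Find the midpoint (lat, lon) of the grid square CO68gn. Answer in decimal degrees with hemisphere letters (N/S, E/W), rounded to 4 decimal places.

58.5625° N, 127.4583° W

Field C=2, O=14: +2·20° lon, +14·10° lat → SW at lon -140°, lat 50°.
Square 6, 8: +6·2° lon, +8·1° lat → SW at lon -128°, lat 58°.
Subsquare g=6, n=13: +6·0.0833333° lon, +13·0.0416667° lat → SW at lon -127.5°, lat 58.5417°.
Cell spans 0.0833333° lon × 0.0416667° lat. Centre is SW corner plus half of each.
latitude 58.5625° N, longitude 127.4583° W.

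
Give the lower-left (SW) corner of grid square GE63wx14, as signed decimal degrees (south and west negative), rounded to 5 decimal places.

Field G=6, E=4: +6·20° lon, +4·10° lat → SW at lon -60°, lat -50°.
Square 6, 3: +6·2° lon, +3·1° lat → SW at lon -48°, lat -47°.
Subsquare w=22, x=23: +22·0.0833333° lon, +23·0.0416667° lat → SW at lon -46.1667°, lat -46.0417°.
Extended square 1, 4: +1·0.00833333° lon, +4·0.00416667° lat → SW at lon -46.1583°, lat -46.025°.
latitude -46.02500, longitude -46.15833.

-46.02500, -46.15833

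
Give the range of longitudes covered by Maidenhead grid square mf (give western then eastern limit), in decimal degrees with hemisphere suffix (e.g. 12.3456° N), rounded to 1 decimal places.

60.0° E, 80.0° E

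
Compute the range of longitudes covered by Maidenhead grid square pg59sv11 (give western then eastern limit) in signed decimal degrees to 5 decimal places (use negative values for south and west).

131.50833, 131.51667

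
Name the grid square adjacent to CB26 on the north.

Latitude square 6; +1 → 7.
The longitude characters are unchanged.

CB27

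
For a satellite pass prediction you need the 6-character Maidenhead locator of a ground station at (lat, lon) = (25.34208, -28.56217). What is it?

HL55ri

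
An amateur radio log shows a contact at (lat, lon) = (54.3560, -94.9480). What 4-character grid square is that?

Offset from 180°W / 90°S: lon 85.05°, lat 144.36°.
Field: lon ⌊85.05/20⌋ = 4 → E; lat ⌊144.36/10⌋ = 14 → O.
Square: lon ⌊5.05/2⌋ = 2; lat ⌊4.36/1⌋ = 4.

EO24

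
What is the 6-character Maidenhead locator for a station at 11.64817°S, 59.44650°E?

LH98ri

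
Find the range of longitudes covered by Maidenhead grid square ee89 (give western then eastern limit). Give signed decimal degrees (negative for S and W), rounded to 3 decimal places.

-84.000, -82.000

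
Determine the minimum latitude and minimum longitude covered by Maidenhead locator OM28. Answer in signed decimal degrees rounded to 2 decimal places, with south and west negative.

Field O=14, M=12: +14·20° lon, +12·10° lat → SW at lon 100°, lat 30°.
Square 2, 8: +2·2° lon, +8·1° lat → SW at lon 104°, lat 38°.
latitude 38.00, longitude 104.00.

38.00, 104.00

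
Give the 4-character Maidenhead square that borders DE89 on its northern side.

DF80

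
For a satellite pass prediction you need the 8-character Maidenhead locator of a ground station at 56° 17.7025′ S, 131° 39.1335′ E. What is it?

PD53tq89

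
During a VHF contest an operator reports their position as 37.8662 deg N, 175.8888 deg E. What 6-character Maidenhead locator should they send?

RM77wu

Shift to the Maidenhead origin (180°W, 90°S): lon 355.8888, lat 127.8662.
Field: lon ⌊355.8888/20⌋ = 17 → R; lat ⌊127.8662/10⌋ = 12 → M.
Square: lon ⌊15.8888/2⌋ = 7; lat ⌊7.8662/1⌋ = 7.
Subsquare: lon ⌊1.8888/0.0833333⌋ = 22 → w; lat ⌊0.8662/0.0416667⌋ = 20 → u.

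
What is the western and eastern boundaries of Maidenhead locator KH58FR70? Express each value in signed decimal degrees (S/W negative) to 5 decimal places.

30.47500, 30.48333

Field K=10, H=7: +10·20° lon, +7·10° lat → SW at lon 20°, lat -20°.
Square 5, 8: +5·2° lon, +8·1° lat → SW at lon 30°, lat -12°.
Subsquare f=5, r=17: +5·0.0833333° lon, +17·0.0416667° lat → SW at lon 30.4167°, lat -11.2917°.
Extended square 7, 0: +7·0.00833333° lon, +0·0.00416667° lat → SW at lon 30.475°, lat -11.2917°.
Cell spans 0.00833333° lon × 0.00416667° lat.
west 30.47500, east 30.48333.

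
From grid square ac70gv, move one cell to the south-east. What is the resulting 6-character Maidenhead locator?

AC70hu

Longitude subsquare g = 6; +1 → 7 = h.
Latitude subsquare v = 21; −1 → 20 = u.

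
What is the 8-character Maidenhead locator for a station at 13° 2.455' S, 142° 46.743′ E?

QH16jx30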